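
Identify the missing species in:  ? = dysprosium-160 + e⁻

Tb-160

Conserve mass number: A = 160 + 0, so A = 160.
Conserve atomic number: Z = 66 − 1, so Z = 65.
Z = 65 is terbium, so the species is terbium-160.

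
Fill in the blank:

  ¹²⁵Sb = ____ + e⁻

Conserve mass number: 125 = A + 0, so A = 125.
Conserve atomic number: 51 = Z − 1, so Z = 52.
Z = 52 is tellurium, so the species is ¹²⁵Te.

Te-125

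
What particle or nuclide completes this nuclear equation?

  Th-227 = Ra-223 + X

Conserve mass number: 227 = 223 + A, so A = 4.
Conserve atomic number: 90 = 88 + Z, so Z = 2.
A = 4 and Z = 2 is He-4 — an alpha particle.

alpha particle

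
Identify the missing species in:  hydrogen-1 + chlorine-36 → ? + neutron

Ar-36

Conserve mass number: 1 + 36 = A + 1, so A = 36.
Conserve atomic number: 1 + 17 = Z + 0, so Z = 18.
Z = 18 is argon, so the species is argon-36.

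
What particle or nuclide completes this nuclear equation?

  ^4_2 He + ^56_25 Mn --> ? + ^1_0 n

Conserve mass number: 4 + 56 = A + 1, so A = 59.
Conserve atomic number: 2 + 25 = Z + 0, so Z = 27.
Z = 27 is cobalt, so the species is ^59_27 Co.

Co-59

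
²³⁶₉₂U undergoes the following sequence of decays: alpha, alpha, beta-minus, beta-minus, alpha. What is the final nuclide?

Start: (A, Z) = (236, 92).
After α: (232, 90).
After α: (228, 88).
After β⁻: (228, 89).
After β⁻: (228, 90).
After α: (224, 88).
Z = 88 is radium.

Ra-224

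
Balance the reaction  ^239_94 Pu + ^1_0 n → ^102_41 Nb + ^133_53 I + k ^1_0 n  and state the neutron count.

5

Conserve mass number: 240 = 102 + 133 + k, so k = 240 − 235 = 5.
Check atomic number: 94 = 41 + 53 + 0 = 94. ✓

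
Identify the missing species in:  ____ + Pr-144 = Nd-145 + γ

Conserve mass number: A + 144 = 145 + 0, so A = 1.
Conserve atomic number: Z + 59 = 60 + 0, so Z = 1.
A = 1 and Z = 1 is H-1 — a proton.

proton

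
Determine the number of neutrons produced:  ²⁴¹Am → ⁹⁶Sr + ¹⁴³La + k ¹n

2

Conserve mass number: 241 = 96 + 143 + k, so k = 241 − 239 = 2.
Check atomic number: 95 = 38 + 57 + 0 = 95. ✓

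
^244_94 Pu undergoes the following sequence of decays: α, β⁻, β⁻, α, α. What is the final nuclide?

Start: (A, Z) = (244, 94).
After α: (240, 92).
After β⁻: (240, 93).
After β⁻: (240, 94).
After α: (236, 92).
After α: (232, 90).
Z = 90 is thorium.

Th-232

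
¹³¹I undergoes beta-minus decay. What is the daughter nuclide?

Beta-minus decay: mass number changes by +0, atomic number by +1.
A: 131 = 131; Z: 53 + 1 = 54.
Z = 54 is xenon, so the daughter is ¹³¹Xe.

Xe-131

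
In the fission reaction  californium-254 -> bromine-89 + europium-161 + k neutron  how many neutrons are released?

Conserve mass number: 254 = 89 + 161 + k, so k = 254 − 250 = 4.
Check atomic number: 98 = 35 + 63 + 0 = 98. ✓

4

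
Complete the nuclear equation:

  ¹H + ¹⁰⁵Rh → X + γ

Pd-106

Conserve mass number: 1 + 105 = A + 0, so A = 106.
Conserve atomic number: 1 + 45 = Z + 0, so Z = 46.
Z = 46 is palladium, so the species is ¹⁰⁶Pd.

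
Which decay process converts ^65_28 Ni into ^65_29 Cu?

ΔA = 65 − 65 = 0; ΔZ = 29 − 28 = +1.
A is unchanged and Z rises by 1 — a neutron has become a proton (β⁻ decay).

beta-minus decay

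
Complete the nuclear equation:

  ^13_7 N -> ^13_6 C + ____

positron

Conserve mass number: 13 = 13 + A, so A = 0.
Conserve atomic number: 7 = 6 + Z, so Z = 1.
A = 0 and Z = 1 is ^0_1 e — a positron.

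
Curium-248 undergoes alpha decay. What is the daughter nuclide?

Pu-244

Alpha decay: mass number changes by -4, atomic number by -2.
A: 248 − 4 = 244; Z: 96 − 2 = 94.
Z = 94 is plutonium, so the daughter is plutonium-244.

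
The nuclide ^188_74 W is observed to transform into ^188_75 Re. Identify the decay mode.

beta-minus decay

ΔA = 188 − 188 = 0; ΔZ = 75 − 74 = +1.
A is unchanged and Z rises by 1 — a neutron has become a proton (β⁻ decay).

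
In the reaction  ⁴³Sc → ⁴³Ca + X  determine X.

Conserve mass number: 43 = 43 + A, so A = 0.
Conserve atomic number: 21 = 20 + Z, so Z = 1.
A = 0 and Z = 1 is e⁺ — a positron.

positron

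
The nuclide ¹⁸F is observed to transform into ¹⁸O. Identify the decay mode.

ΔA = 18 − 18 = 0; ΔZ = 8 − 9 = -1.
A is unchanged and Z drops by 1 — a proton has become a neutron (β⁺ emission or electron capture).

beta-plus decay or electron capture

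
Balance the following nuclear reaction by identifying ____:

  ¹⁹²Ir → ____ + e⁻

Pt-192

Conserve mass number: 192 = A + 0, so A = 192.
Conserve atomic number: 77 = Z − 1, so Z = 78.
Z = 78 is platinum, so the species is ¹⁹²Pt.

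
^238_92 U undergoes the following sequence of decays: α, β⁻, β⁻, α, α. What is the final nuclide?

Ra-226

Start: (A, Z) = (238, 92).
After α: (234, 90).
After β⁻: (234, 91).
After β⁻: (234, 92).
After α: (230, 90).
After α: (226, 88).
Z = 88 is radium.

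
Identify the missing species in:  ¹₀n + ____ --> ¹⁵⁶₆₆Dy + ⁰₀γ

Dy-155

Conserve mass number: 1 + A = 156 + 0, so A = 155.
Conserve atomic number: 0 + Z = 66 + 0, so Z = 66.
Z = 66 is dysprosium, so the species is ¹⁵⁵₆₆Dy.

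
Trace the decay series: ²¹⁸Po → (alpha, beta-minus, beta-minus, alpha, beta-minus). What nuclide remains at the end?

Start: (A, Z) = (218, 84).
After α: (214, 82).
After β⁻: (214, 83).
After β⁻: (214, 84).
After α: (210, 82).
After β⁻: (210, 83).
Z = 83 is bismuth.

Bi-210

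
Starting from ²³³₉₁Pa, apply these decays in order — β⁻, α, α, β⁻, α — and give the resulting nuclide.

Start: (A, Z) = (233, 91).
After β⁻: (233, 92).
After α: (229, 90).
After α: (225, 88).
After β⁻: (225, 89).
After α: (221, 87).
Z = 87 is francium.

Fr-221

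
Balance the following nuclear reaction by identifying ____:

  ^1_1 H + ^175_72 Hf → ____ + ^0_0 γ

Conserve mass number: 1 + 175 = A + 0, so A = 176.
Conserve atomic number: 1 + 72 = Z + 0, so Z = 73.
Z = 73 is tantalum, so the species is ^176_73 Ta.

Ta-176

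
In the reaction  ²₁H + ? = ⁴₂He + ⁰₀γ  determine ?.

deuteron

Conserve mass number: 2 + A = 4 + 0, so A = 2.
Conserve atomic number: 1 + Z = 2 + 0, so Z = 1.
A = 2 and Z = 1 is ²₁H — a deuteron.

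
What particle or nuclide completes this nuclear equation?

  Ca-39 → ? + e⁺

K-39

Conserve mass number: 39 = A + 0, so A = 39.
Conserve atomic number: 20 = Z + 1, so Z = 19.
Z = 19 is potassium, so the species is K-39.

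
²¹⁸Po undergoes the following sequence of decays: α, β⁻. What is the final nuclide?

Start: (A, Z) = (218, 84).
After α: (214, 82).
After β⁻: (214, 83).
Z = 83 is bismuth.

Bi-214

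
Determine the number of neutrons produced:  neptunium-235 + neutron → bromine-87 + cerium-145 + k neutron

Conserve mass number: 236 = 87 + 145 + k, so k = 236 − 232 = 4.
Check atomic number: 93 = 35 + 58 + 0 = 93. ✓

4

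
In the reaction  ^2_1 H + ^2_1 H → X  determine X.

He-4

Conserve mass number: 2 + 2 = A, so A = 4.
Conserve atomic number: 1 + 1 = Z, so Z = 2.
A = 4 and Z = 2 is ^4_2 He — an alpha particle.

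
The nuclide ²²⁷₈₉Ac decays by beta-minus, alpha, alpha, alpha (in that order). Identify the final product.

Start: (A, Z) = (227, 89).
After β⁻: (227, 90).
After α: (223, 88).
After α: (219, 86).
After α: (215, 84).
Z = 84 is polonium.

Po-215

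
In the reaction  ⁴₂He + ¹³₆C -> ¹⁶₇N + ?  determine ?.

Conserve mass number: 4 + 13 = 16 + A, so A = 1.
Conserve atomic number: 2 + 6 = 7 + Z, so Z = 1.
A = 1 and Z = 1 is ¹₁H — a proton.

proton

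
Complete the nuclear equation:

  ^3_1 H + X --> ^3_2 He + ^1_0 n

proton

Conserve mass number: 3 + A = 3 + 1, so A = 1.
Conserve atomic number: 1 + Z = 2 + 0, so Z = 1.
A = 1 and Z = 1 is ^1_1 H — a proton.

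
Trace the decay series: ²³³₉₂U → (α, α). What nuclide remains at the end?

Ra-225

Start: (A, Z) = (233, 92).
After α: (229, 90).
After α: (225, 88).
Z = 88 is radium.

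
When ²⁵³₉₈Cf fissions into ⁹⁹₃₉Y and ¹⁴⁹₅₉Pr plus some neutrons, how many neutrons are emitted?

Conserve mass number: 253 = 99 + 149 + k, so k = 253 − 248 = 5.
Check atomic number: 98 = 39 + 59 + 0 = 98. ✓

5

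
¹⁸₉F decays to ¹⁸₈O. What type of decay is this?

beta-plus decay or electron capture

ΔA = 18 − 18 = 0; ΔZ = 8 − 9 = -1.
A is unchanged and Z drops by 1 — a proton has become a neutron (β⁺ emission or electron capture).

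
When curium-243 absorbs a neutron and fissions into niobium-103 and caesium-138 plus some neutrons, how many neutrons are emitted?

Conserve mass number: 244 = 103 + 138 + k, so k = 244 − 241 = 3.
Check atomic number: 96 = 41 + 55 + 0 = 96. ✓

3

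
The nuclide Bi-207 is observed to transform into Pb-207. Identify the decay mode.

beta-plus decay or electron capture

ΔA = 207 − 207 = 0; ΔZ = 82 − 83 = -1.
A is unchanged and Z drops by 1 — a proton has become a neutron (β⁺ emission or electron capture).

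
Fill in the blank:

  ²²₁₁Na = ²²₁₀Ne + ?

Conserve mass number: 22 = 22 + A, so A = 0.
Conserve atomic number: 11 = 10 + Z, so Z = 1.
A = 0 and Z = 1 is ⁰₁e — a positron.

positron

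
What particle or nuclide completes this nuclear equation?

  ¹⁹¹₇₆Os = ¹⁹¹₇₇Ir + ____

beta-minus particle

Conserve mass number: 191 = 191 + A, so A = 0.
Conserve atomic number: 76 = 77 + Z, so Z = -1.
A = 0 and Z = -1 is ⁰₋₁e — a beta-minus particle.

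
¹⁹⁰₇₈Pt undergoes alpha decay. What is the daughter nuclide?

Os-186

Alpha decay: mass number changes by -4, atomic number by -2.
A: 190 − 4 = 186; Z: 78 − 2 = 76.
Z = 76 is osmium, so the daughter is ¹⁸⁶₇₆Os.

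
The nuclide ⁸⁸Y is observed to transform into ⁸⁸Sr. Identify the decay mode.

beta-plus decay or electron capture

ΔA = 88 − 88 = 0; ΔZ = 38 − 39 = -1.
A is unchanged and Z drops by 1 — a proton has become a neutron (β⁺ emission or electron capture).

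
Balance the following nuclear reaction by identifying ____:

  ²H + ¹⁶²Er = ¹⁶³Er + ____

Conserve mass number: 2 + 162 = 163 + A, so A = 1.
Conserve atomic number: 1 + 68 = 68 + Z, so Z = 1.
A = 1 and Z = 1 is ¹H — a proton.

proton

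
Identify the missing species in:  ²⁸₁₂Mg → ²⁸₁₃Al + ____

beta-minus particle

Conserve mass number: 28 = 28 + A, so A = 0.
Conserve atomic number: 12 = 13 + Z, so Z = -1.
A = 0 and Z = -1 is ⁰₋₁e — a beta-minus particle.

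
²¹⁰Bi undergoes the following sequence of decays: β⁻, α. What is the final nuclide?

Start: (A, Z) = (210, 83).
After β⁻: (210, 84).
After α: (206, 82).
Z = 82 is lead.

Pb-206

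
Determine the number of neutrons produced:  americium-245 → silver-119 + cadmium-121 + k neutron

5

Conserve mass number: 245 = 119 + 121 + k, so k = 245 − 240 = 5.
Check atomic number: 95 = 47 + 48 + 0 = 95. ✓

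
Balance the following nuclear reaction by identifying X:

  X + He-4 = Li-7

triton

Conserve mass number: A + 4 = 7, so A = 3.
Conserve atomic number: Z + 2 = 3, so Z = 1.
A = 3 and Z = 1 is H-3 — a triton.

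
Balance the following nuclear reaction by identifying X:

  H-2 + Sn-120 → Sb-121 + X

neutron

Conserve mass number: 2 + 120 = 121 + A, so A = 1.
Conserve atomic number: 1 + 50 = 51 + Z, so Z = 0.
A = 1 and Z = 0 is n — a neutron.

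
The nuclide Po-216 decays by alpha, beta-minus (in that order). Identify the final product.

Bi-212

Start: (A, Z) = (216, 84).
After α: (212, 82).
After β⁻: (212, 83).
Z = 83 is bismuth.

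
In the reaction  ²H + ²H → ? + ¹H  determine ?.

H-3

Conserve mass number: 2 + 2 = A + 1, so A = 3.
Conserve atomic number: 1 + 1 = Z + 1, so Z = 1.
A = 3 and Z = 1 is ³H — a triton.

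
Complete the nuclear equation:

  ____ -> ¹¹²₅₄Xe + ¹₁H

Cs-113

Conserve mass number: A = 112 + 1, so A = 113.
Conserve atomic number: Z = 54 + 1, so Z = 55.
Z = 55 is caesium, so the species is ¹¹³₅₅Cs.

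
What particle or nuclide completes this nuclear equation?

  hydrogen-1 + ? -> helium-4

triton

Conserve mass number: 1 + A = 4, so A = 3.
Conserve atomic number: 1 + Z = 2, so Z = 1.
A = 3 and Z = 1 is hydrogen-3 — a triton.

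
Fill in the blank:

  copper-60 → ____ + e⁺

Conserve mass number: 60 = A + 0, so A = 60.
Conserve atomic number: 29 = Z + 1, so Z = 28.
Z = 28 is nickel, so the species is nickel-60.

Ni-60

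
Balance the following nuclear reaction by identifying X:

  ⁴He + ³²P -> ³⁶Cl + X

gamma ray

Conserve mass number: 4 + 32 = 36 + A, so A = 0.
Conserve atomic number: 2 + 15 = 17 + Z, so Z = 0.
A = 0 and Z = 0 is γ — a gamma ray.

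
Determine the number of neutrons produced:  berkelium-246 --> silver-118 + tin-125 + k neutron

Conserve mass number: 246 = 118 + 125 + k, so k = 246 − 243 = 3.
Check atomic number: 97 = 47 + 50 + 0 = 97. ✓

3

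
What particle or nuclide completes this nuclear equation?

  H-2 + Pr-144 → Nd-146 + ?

Conserve mass number: 2 + 144 = 146 + A, so A = 0.
Conserve atomic number: 1 + 59 = 60 + Z, so Z = 0.
A = 0 and Z = 0 is γ — a gamma ray.

gamma ray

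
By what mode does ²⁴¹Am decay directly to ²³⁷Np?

ΔA = 237 − 241 = -4; ΔZ = 93 − 95 = -2.
A drops by 4 and Z drops by 2 — the signature of alpha emission.

alpha decay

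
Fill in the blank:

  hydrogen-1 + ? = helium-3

Conserve mass number: 1 + A = 3, so A = 2.
Conserve atomic number: 1 + Z = 2, so Z = 1.
A = 2 and Z = 1 is hydrogen-2 — a deuteron.

deuteron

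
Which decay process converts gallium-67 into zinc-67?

ΔA = 67 − 67 = 0; ΔZ = 30 − 31 = -1.
A is unchanged and Z drops by 1 — a proton has become a neutron (β⁺ emission or electron capture).

beta-plus decay or electron capture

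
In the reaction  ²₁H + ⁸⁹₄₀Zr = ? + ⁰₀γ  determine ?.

Nb-91

Conserve mass number: 2 + 89 = A + 0, so A = 91.
Conserve atomic number: 1 + 40 = Z + 0, so Z = 41.
Z = 41 is niobium, so the species is ⁹¹₄₁Nb.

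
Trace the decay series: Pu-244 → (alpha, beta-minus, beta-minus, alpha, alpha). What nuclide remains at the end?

Th-232

Start: (A, Z) = (244, 94).
After α: (240, 92).
After β⁻: (240, 93).
After β⁻: (240, 94).
After α: (236, 92).
After α: (232, 90).
Z = 90 is thorium.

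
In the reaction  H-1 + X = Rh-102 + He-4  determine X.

Pd-105

Conserve mass number: 1 + A = 102 + 4, so A = 105.
Conserve atomic number: 1 + Z = 45 + 2, so Z = 46.
Z = 46 is palladium, so the species is Pd-105.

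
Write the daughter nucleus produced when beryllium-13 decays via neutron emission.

Neutron emission: mass number changes by -1, atomic number by +0.
A: 13 − 1 = 12; Z: 4 = 4.
Z = 4 is beryllium, so the daughter is beryllium-12.

Be-12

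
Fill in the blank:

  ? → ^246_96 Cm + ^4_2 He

Conserve mass number: A = 246 + 4, so A = 250.
Conserve atomic number: Z = 96 + 2, so Z = 98.
Z = 98 is californium, so the species is ^250_98 Cf.

Cf-250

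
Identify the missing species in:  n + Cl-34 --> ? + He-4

Conserve mass number: 1 + 34 = A + 4, so A = 31.
Conserve atomic number: 0 + 17 = Z + 2, so Z = 15.
Z = 15 is phosphorus, so the species is P-31.

P-31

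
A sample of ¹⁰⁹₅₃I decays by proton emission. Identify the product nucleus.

Te-108

Proton emission: mass number changes by -1, atomic number by -1.
A: 109 − 1 = 108; Z: 53 − 1 = 52.
Z = 52 is tellurium, so the daughter is ¹⁰⁸₅₂Te.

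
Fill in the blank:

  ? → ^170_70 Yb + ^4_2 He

Conserve mass number: A = 170 + 4, so A = 174.
Conserve atomic number: Z = 70 + 2, so Z = 72.
Z = 72 is hafnium, so the species is ^174_72 Hf.

Hf-174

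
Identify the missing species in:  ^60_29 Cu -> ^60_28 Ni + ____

Conserve mass number: 60 = 60 + A, so A = 0.
Conserve atomic number: 29 = 28 + Z, so Z = 1.
A = 0 and Z = 1 is ^0_1 e — a positron.

positron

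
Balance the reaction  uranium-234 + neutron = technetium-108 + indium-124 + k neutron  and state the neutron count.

3

Conserve mass number: 235 = 108 + 124 + k, so k = 235 − 232 = 3.
Check atomic number: 92 = 43 + 49 + 0 = 92. ✓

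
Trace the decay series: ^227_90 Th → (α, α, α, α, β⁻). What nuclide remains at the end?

Bi-211

Start: (A, Z) = (227, 90).
After α: (223, 88).
After α: (219, 86).
After α: (215, 84).
After α: (211, 82).
After β⁻: (211, 83).
Z = 83 is bismuth.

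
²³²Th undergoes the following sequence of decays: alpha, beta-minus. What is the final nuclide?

Ac-228

Start: (A, Z) = (232, 90).
After α: (228, 88).
After β⁻: (228, 89).
Z = 89 is actinium.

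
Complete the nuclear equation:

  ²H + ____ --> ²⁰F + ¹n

Conserve mass number: 2 + A = 20 + 1, so A = 19.
Conserve atomic number: 1 + Z = 9 + 0, so Z = 8.
Z = 8 is oxygen, so the species is ¹⁹O.

O-19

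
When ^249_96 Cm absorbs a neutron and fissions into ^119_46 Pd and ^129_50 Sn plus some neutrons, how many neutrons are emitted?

Conserve mass number: 250 = 119 + 129 + k, so k = 250 − 248 = 2.
Check atomic number: 96 = 46 + 50 + 0 = 96. ✓

2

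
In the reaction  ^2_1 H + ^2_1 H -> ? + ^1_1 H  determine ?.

H-3

Conserve mass number: 2 + 2 = A + 1, so A = 3.
Conserve atomic number: 1 + 1 = Z + 1, so Z = 1.
A = 3 and Z = 1 is ^3_1 H — a triton.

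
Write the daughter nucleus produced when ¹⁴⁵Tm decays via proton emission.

Proton emission: mass number changes by -1, atomic number by -1.
A: 145 − 1 = 144; Z: 69 − 1 = 68.
Z = 68 is erbium, so the daughter is ¹⁴⁴Er.

Er-144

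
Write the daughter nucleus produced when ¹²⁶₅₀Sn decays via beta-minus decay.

Sb-126

Beta-minus decay: mass number changes by +0, atomic number by +1.
A: 126 = 126; Z: 50 + 1 = 51.
Z = 51 is antimony, so the daughter is ¹²⁶₅₁Sb.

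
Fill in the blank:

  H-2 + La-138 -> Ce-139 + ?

neutron

Conserve mass number: 2 + 138 = 139 + A, so A = 1.
Conserve atomic number: 1 + 57 = 58 + Z, so Z = 0.
A = 1 and Z = 0 is n — a neutron.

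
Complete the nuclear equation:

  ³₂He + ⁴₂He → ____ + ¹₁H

Conserve mass number: 3 + 4 = A + 1, so A = 6.
Conserve atomic number: 2 + 2 = Z + 1, so Z = 3.
Z = 3 is lithium, so the species is ⁶₃Li.

Li-6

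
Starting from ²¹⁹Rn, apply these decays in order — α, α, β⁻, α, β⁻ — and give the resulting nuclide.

Start: (A, Z) = (219, 86).
After α: (215, 84).
After α: (211, 82).
After β⁻: (211, 83).
After α: (207, 81).
After β⁻: (207, 82).
Z = 82 is lead.

Pb-207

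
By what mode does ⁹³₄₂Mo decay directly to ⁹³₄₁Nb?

beta-plus decay or electron capture

ΔA = 93 − 93 = 0; ΔZ = 41 − 42 = -1.
A is unchanged and Z drops by 1 — a proton has become a neutron (β⁺ emission or electron capture).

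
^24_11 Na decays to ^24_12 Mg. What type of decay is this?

ΔA = 24 − 24 = 0; ΔZ = 12 − 11 = +1.
A is unchanged and Z rises by 1 — a neutron has become a proton (β⁻ decay).

beta-minus decay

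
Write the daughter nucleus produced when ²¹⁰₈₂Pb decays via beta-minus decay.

Beta-minus decay: mass number changes by +0, atomic number by +1.
A: 210 = 210; Z: 82 + 1 = 83.
Z = 83 is bismuth, so the daughter is ²¹⁰₈₃Bi.

Bi-210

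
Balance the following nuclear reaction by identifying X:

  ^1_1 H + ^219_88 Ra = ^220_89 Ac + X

Conserve mass number: 1 + 219 = 220 + A, so A = 0.
Conserve atomic number: 1 + 88 = 89 + Z, so Z = 0.
A = 0 and Z = 0 is ^0_0 γ — a gamma ray.

gamma ray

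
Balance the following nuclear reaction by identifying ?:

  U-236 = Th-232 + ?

Conserve mass number: 236 = 232 + A, so A = 4.
Conserve atomic number: 92 = 90 + Z, so Z = 2.
A = 4 and Z = 2 is He-4 — an alpha particle.

alpha particle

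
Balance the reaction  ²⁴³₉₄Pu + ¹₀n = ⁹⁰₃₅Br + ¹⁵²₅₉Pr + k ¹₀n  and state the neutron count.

2

Conserve mass number: 244 = 90 + 152 + k, so k = 244 − 242 = 2.
Check atomic number: 94 = 35 + 59 + 0 = 94. ✓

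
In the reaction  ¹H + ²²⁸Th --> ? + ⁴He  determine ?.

Conserve mass number: 1 + 228 = A + 4, so A = 225.
Conserve atomic number: 1 + 90 = Z + 2, so Z = 89.
Z = 89 is actinium, so the species is ²²⁵Ac.

Ac-225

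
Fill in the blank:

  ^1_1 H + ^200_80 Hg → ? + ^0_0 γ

Tl-201

Conserve mass number: 1 + 200 = A + 0, so A = 201.
Conserve atomic number: 1 + 80 = Z + 0, so Z = 81.
Z = 81 is thallium, so the species is ^201_81 Tl.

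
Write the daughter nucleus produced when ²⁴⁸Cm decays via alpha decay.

Pu-244

Alpha decay: mass number changes by -4, atomic number by -2.
A: 248 − 4 = 244; Z: 96 − 2 = 94.
Z = 94 is plutonium, so the daughter is ²⁴⁴Pu.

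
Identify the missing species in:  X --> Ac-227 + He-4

Pa-231

Conserve mass number: A = 227 + 4, so A = 231.
Conserve atomic number: Z = 89 + 2, so Z = 91.
Z = 91 is protactinium, so the species is Pa-231.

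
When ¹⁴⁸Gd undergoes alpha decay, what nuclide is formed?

Sm-144

Alpha decay: mass number changes by -4, atomic number by -2.
A: 148 − 4 = 144; Z: 64 − 2 = 62.
Z = 62 is samarium, so the daughter is ¹⁴⁴Sm.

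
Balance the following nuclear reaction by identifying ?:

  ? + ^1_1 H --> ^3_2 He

deuteron

Conserve mass number: A + 1 = 3, so A = 2.
Conserve atomic number: Z + 1 = 2, so Z = 1.
A = 2 and Z = 1 is ^2_1 H — a deuteron.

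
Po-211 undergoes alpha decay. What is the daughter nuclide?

Alpha decay: mass number changes by -4, atomic number by -2.
A: 211 − 4 = 207; Z: 84 − 2 = 82.
Z = 82 is lead, so the daughter is Pb-207.

Pb-207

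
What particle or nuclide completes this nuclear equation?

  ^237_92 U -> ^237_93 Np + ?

Conserve mass number: 237 = 237 + A, so A = 0.
Conserve atomic number: 92 = 93 + Z, so Z = -1.
A = 0 and Z = -1 is ^0_-1 e — a beta-minus particle.

beta-minus particle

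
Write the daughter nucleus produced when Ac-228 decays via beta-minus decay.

Th-228

Beta-minus decay: mass number changes by +0, atomic number by +1.
A: 228 = 228; Z: 89 + 1 = 90.
Z = 90 is thorium, so the daughter is Th-228.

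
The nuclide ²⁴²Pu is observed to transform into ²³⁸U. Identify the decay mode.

alpha decay

ΔA = 238 − 242 = -4; ΔZ = 92 − 94 = -2.
A drops by 4 and Z drops by 2 — the signature of alpha emission.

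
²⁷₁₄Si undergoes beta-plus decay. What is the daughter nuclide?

Beta-plus decay: mass number changes by +0, atomic number by -1.
A: 27 = 27; Z: 14 − 1 = 13.
Z = 13 is aluminium, so the daughter is ²⁷₁₃Al.

Al-27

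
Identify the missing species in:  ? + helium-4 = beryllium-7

He-3

Conserve mass number: A + 4 = 7, so A = 3.
Conserve atomic number: Z + 2 = 4, so Z = 2.
Z = 2 is helium, so the species is helium-3.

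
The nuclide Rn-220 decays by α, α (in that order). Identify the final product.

Start: (A, Z) = (220, 86).
After α: (216, 84).
After α: (212, 82).
Z = 82 is lead.

Pb-212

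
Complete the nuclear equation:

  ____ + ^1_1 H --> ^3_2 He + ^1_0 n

Conserve mass number: A + 1 = 3 + 1, so A = 3.
Conserve atomic number: Z + 1 = 2 + 0, so Z = 1.
A = 3 and Z = 1 is ^3_1 H — a triton.

triton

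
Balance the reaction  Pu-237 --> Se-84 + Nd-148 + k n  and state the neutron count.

Conserve mass number: 237 = 84 + 148 + k, so k = 237 − 232 = 5.
Check atomic number: 94 = 34 + 60 + 0 = 94. ✓

5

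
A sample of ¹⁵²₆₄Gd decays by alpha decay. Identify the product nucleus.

Alpha decay: mass number changes by -4, atomic number by -2.
A: 152 − 4 = 148; Z: 64 − 2 = 62.
Z = 62 is samarium, so the daughter is ¹⁴⁸₆₂Sm.

Sm-148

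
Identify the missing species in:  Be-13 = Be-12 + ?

Conserve mass number: 13 = 12 + A, so A = 1.
Conserve atomic number: 4 = 4 + Z, so Z = 0.
A = 1 and Z = 0 is n — a neutron.

neutron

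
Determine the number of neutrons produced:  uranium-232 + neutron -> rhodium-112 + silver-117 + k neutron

4

Conserve mass number: 233 = 112 + 117 + k, so k = 233 − 229 = 4.
Check atomic number: 92 = 45 + 47 + 0 = 92. ✓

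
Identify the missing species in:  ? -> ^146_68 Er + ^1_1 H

Conserve mass number: A = 146 + 1, so A = 147.
Conserve atomic number: Z = 68 + 1, so Z = 69.
Z = 69 is thulium, so the species is ^147_69 Tm.

Tm-147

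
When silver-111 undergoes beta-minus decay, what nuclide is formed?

Cd-111

Beta-minus decay: mass number changes by +0, atomic number by +1.
A: 111 = 111; Z: 47 + 1 = 48.
Z = 48 is cadmium, so the daughter is cadmium-111.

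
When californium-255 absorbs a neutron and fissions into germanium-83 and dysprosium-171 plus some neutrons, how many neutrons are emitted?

2

Conserve mass number: 256 = 83 + 171 + k, so k = 256 − 254 = 2.
Check atomic number: 98 = 32 + 66 + 0 = 98. ✓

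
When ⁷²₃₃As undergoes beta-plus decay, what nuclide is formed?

Ge-72

Beta-plus decay: mass number changes by +0, atomic number by -1.
A: 72 = 72; Z: 33 − 1 = 32.
Z = 32 is germanium, so the daughter is ⁷²₃₂Ge.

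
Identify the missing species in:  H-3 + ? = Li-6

He-3

Conserve mass number: 3 + A = 6, so A = 3.
Conserve atomic number: 1 + Z = 3, so Z = 2.
Z = 2 is helium, so the species is He-3.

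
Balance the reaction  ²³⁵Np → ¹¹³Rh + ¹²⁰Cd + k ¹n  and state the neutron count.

2

Conserve mass number: 235 = 113 + 120 + k, so k = 235 − 233 = 2.
Check atomic number: 93 = 45 + 48 + 0 = 93. ✓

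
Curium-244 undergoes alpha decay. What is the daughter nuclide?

Alpha decay: mass number changes by -4, atomic number by -2.
A: 244 − 4 = 240; Z: 96 − 2 = 94.
Z = 94 is plutonium, so the daughter is plutonium-240.

Pu-240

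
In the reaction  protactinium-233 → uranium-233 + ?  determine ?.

Conserve mass number: 233 = 233 + A, so A = 0.
Conserve atomic number: 91 = 92 + Z, so Z = -1.
A = 0 and Z = -1 is e⁻ — a beta-minus particle.

beta-minus particle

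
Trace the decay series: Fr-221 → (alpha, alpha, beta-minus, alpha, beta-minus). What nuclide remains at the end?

Start: (A, Z) = (221, 87).
After α: (217, 85).
After α: (213, 83).
After β⁻: (213, 84).
After α: (209, 82).
After β⁻: (209, 83).
Z = 83 is bismuth.

Bi-209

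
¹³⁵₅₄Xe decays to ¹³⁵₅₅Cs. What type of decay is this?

ΔA = 135 − 135 = 0; ΔZ = 55 − 54 = +1.
A is unchanged and Z rises by 1 — a neutron has become a proton (β⁻ decay).

beta-minus decay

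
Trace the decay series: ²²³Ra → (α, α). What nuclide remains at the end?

Start: (A, Z) = (223, 88).
After α: (219, 86).
After α: (215, 84).
Z = 84 is polonium.

Po-215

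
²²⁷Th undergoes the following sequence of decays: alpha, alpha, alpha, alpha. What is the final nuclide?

Start: (A, Z) = (227, 90).
After α: (223, 88).
After α: (219, 86).
After α: (215, 84).
After α: (211, 82).
Z = 82 is lead.

Pb-211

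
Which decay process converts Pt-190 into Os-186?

ΔA = 186 − 190 = -4; ΔZ = 76 − 78 = -2.
A drops by 4 and Z drops by 2 — the signature of alpha emission.

alpha decay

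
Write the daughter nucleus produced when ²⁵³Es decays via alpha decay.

Bk-249

Alpha decay: mass number changes by -4, atomic number by -2.
A: 253 − 4 = 249; Z: 99 − 2 = 97.
Z = 97 is berkelium, so the daughter is ²⁴⁹Bk.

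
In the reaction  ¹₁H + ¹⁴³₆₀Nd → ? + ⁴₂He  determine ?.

Pr-140

Conserve mass number: 1 + 143 = A + 4, so A = 140.
Conserve atomic number: 1 + 60 = Z + 2, so Z = 59.
Z = 59 is praseodymium, so the species is ¹⁴⁰₅₉Pr.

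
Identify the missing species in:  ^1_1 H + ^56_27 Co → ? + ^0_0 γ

Ni-57

Conserve mass number: 1 + 56 = A + 0, so A = 57.
Conserve atomic number: 1 + 27 = Z + 0, so Z = 28.
Z = 28 is nickel, so the species is ^57_28 Ni.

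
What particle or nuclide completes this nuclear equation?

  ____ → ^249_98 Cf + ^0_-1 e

Bk-249

Conserve mass number: A = 249 + 0, so A = 249.
Conserve atomic number: Z = 98 − 1, so Z = 97.
Z = 97 is berkelium, so the species is ^249_97 Bk.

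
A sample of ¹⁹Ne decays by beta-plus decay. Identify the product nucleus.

F-19

Beta-plus decay: mass number changes by +0, atomic number by -1.
A: 19 = 19; Z: 10 − 1 = 9.
Z = 9 is fluorine, so the daughter is ¹⁹F.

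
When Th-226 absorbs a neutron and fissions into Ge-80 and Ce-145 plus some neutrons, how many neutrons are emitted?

2

Conserve mass number: 227 = 80 + 145 + k, so k = 227 − 225 = 2.
Check atomic number: 90 = 32 + 58 + 0 = 90. ✓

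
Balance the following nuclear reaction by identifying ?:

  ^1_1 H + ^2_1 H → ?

He-3

Conserve mass number: 1 + 2 = A, so A = 3.
Conserve atomic number: 1 + 1 = Z, so Z = 2.
Z = 2 is helium, so the species is ^3_2 He.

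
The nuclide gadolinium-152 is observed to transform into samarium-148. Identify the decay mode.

alpha decay

ΔA = 148 − 152 = -4; ΔZ = 62 − 64 = -2.
A drops by 4 and Z drops by 2 — the signature of alpha emission.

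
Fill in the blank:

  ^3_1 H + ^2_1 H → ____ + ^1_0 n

Conserve mass number: 3 + 2 = A + 1, so A = 4.
Conserve atomic number: 1 + 1 = Z + 0, so Z = 2.
A = 4 and Z = 2 is ^4_2 He — an alpha particle.

He-4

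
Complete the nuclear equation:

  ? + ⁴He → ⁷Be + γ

Conserve mass number: A + 4 = 7 + 0, so A = 3.
Conserve atomic number: Z + 2 = 4 + 0, so Z = 2.
Z = 2 is helium, so the species is ³He.

He-3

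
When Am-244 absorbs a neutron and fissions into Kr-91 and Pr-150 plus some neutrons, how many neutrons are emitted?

Conserve mass number: 245 = 91 + 150 + k, so k = 245 − 241 = 4.
Check atomic number: 95 = 36 + 59 + 0 = 95. ✓

4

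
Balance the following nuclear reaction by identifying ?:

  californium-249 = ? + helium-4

Cm-245

Conserve mass number: 249 = A + 4, so A = 245.
Conserve atomic number: 98 = Z + 2, so Z = 96.
Z = 96 is curium, so the species is curium-245.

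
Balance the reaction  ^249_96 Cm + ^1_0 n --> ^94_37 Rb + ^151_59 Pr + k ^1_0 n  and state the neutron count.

5

Conserve mass number: 250 = 94 + 151 + k, so k = 250 − 245 = 5.
Check atomic number: 96 = 37 + 59 + 0 = 96. ✓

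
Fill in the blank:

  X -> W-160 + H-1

Re-161

Conserve mass number: A = 160 + 1, so A = 161.
Conserve atomic number: Z = 74 + 1, so Z = 75.
Z = 75 is rhenium, so the species is Re-161.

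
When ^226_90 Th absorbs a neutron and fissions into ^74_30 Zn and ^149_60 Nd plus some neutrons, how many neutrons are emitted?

4

Conserve mass number: 227 = 74 + 149 + k, so k = 227 − 223 = 4.
Check atomic number: 90 = 30 + 60 + 0 = 90. ✓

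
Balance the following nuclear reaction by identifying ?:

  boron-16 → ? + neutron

Conserve mass number: 16 = A + 1, so A = 15.
Conserve atomic number: 5 = Z + 0, so Z = 5.
Z = 5 is boron, so the species is boron-15.

B-15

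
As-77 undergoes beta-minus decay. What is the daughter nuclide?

Se-77

Beta-minus decay: mass number changes by +0, atomic number by +1.
A: 77 = 77; Z: 33 + 1 = 34.
Z = 34 is selenium, so the daughter is Se-77.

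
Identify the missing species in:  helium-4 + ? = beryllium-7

He-3

Conserve mass number: 4 + A = 7, so A = 3.
Conserve atomic number: 2 + Z = 4, so Z = 2.
Z = 2 is helium, so the species is helium-3.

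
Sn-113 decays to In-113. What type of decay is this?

beta-plus decay or electron capture

ΔA = 113 − 113 = 0; ΔZ = 49 − 50 = -1.
A is unchanged and Z drops by 1 — a proton has become a neutron (β⁺ emission or electron capture).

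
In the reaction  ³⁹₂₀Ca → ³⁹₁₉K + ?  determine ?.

Conserve mass number: 39 = 39 + A, so A = 0.
Conserve atomic number: 20 = 19 + Z, so Z = 1.
A = 0 and Z = 1 is ⁰₁e — a positron.

positron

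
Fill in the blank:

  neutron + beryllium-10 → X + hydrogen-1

Conserve mass number: 1 + 10 = A + 1, so A = 10.
Conserve atomic number: 0 + 4 = Z + 1, so Z = 3.
Z = 3 is lithium, so the species is lithium-10.

Li-10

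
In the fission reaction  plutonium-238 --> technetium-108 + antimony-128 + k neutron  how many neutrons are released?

2

Conserve mass number: 238 = 108 + 128 + k, so k = 238 − 236 = 2.
Check atomic number: 94 = 43 + 51 + 0 = 94. ✓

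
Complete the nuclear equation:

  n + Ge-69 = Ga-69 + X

Conserve mass number: 1 + 69 = 69 + A, so A = 1.
Conserve atomic number: 0 + 32 = 31 + Z, so Z = 1.
A = 1 and Z = 1 is H-1 — a proton.

proton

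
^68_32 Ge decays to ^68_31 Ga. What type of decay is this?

ΔA = 68 − 68 = 0; ΔZ = 31 − 32 = -1.
A is unchanged and Z drops by 1 — a proton has become a neutron (β⁺ emission or electron capture).

beta-plus decay or electron capture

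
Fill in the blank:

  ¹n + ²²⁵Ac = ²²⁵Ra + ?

proton

Conserve mass number: 1 + 225 = 225 + A, so A = 1.
Conserve atomic number: 0 + 89 = 88 + Z, so Z = 1.
A = 1 and Z = 1 is ¹H — a proton.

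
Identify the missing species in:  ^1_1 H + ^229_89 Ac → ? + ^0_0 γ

Th-230

Conserve mass number: 1 + 229 = A + 0, so A = 230.
Conserve atomic number: 1 + 89 = Z + 0, so Z = 90.
Z = 90 is thorium, so the species is ^230_90 Th.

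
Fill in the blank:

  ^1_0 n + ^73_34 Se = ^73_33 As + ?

proton

Conserve mass number: 1 + 73 = 73 + A, so A = 1.
Conserve atomic number: 0 + 34 = 33 + Z, so Z = 1.
A = 1 and Z = 1 is ^1_1 H — a proton.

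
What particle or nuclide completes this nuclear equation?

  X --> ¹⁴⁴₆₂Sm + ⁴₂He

Conserve mass number: A = 144 + 4, so A = 148.
Conserve atomic number: Z = 62 + 2, so Z = 64.
Z = 64 is gadolinium, so the species is ¹⁴⁸₆₄Gd.

Gd-148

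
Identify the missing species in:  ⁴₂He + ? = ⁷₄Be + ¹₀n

Conserve mass number: 4 + A = 7 + 1, so A = 4.
Conserve atomic number: 2 + Z = 4 + 0, so Z = 2.
A = 4 and Z = 2 is ⁴₂He — an alpha particle.

alpha particle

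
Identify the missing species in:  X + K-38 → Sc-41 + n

alpha particle

Conserve mass number: A + 38 = 41 + 1, so A = 4.
Conserve atomic number: Z + 19 = 21 + 0, so Z = 2.
A = 4 and Z = 2 is He-4 — an alpha particle.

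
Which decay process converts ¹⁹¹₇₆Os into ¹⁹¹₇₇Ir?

ΔA = 191 − 191 = 0; ΔZ = 77 − 76 = +1.
A is unchanged and Z rises by 1 — a neutron has become a proton (β⁻ decay).

beta-minus decay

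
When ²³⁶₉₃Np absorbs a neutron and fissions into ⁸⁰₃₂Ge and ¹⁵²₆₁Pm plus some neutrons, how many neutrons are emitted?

Conserve mass number: 237 = 80 + 152 + k, so k = 237 − 232 = 5.
Check atomic number: 93 = 32 + 61 + 0 = 93. ✓

5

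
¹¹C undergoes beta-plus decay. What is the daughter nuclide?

B-11

Beta-plus decay: mass number changes by +0, atomic number by -1.
A: 11 = 11; Z: 6 − 1 = 5.
Z = 5 is boron, so the daughter is ¹¹B.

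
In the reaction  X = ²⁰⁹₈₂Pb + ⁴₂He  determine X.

Po-213

Conserve mass number: A = 209 + 4, so A = 213.
Conserve atomic number: Z = 82 + 2, so Z = 84.
Z = 84 is polonium, so the species is ²¹³₈₄Po.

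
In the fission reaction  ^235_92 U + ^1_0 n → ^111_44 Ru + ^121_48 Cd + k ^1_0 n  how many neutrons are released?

Conserve mass number: 236 = 111 + 121 + k, so k = 236 − 232 = 4.
Check atomic number: 92 = 44 + 48 + 0 = 92. ✓

4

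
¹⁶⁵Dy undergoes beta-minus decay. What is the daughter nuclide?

Beta-minus decay: mass number changes by +0, atomic number by +1.
A: 165 = 165; Z: 66 + 1 = 67.
Z = 67 is holmium, so the daughter is ¹⁶⁵Ho.

Ho-165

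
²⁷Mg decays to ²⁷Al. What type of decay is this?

beta-minus decay

ΔA = 27 − 27 = 0; ΔZ = 13 − 12 = +1.
A is unchanged and Z rises by 1 — a neutron has become a proton (β⁻ decay).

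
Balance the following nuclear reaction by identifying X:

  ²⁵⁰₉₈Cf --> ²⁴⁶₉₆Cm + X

Conserve mass number: 250 = 246 + A, so A = 4.
Conserve atomic number: 98 = 96 + Z, so Z = 2.
A = 4 and Z = 2 is ⁴₂He — an alpha particle.

alpha particle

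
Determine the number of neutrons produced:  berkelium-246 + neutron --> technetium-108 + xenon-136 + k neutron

Conserve mass number: 247 = 108 + 136 + k, so k = 247 − 244 = 3.
Check atomic number: 97 = 43 + 54 + 0 = 97. ✓

3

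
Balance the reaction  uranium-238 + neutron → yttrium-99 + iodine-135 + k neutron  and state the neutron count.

Conserve mass number: 239 = 99 + 135 + k, so k = 239 − 234 = 5.
Check atomic number: 92 = 39 + 53 + 0 = 92. ✓

5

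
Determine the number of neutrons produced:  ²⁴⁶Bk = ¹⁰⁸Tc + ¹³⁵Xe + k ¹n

Conserve mass number: 246 = 108 + 135 + k, so k = 246 − 243 = 3.
Check atomic number: 97 = 43 + 54 + 0 = 97. ✓

3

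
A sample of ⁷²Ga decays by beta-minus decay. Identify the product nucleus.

Ge-72

Beta-minus decay: mass number changes by +0, atomic number by +1.
A: 72 = 72; Z: 31 + 1 = 32.
Z = 32 is germanium, so the daughter is ⁷²Ge.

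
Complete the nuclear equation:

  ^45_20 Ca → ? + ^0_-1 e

Sc-45

Conserve mass number: 45 = A + 0, so A = 45.
Conserve atomic number: 20 = Z − 1, so Z = 21.
Z = 21 is scandium, so the species is ^45_21 Sc.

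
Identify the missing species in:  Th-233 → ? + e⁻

Pa-233

Conserve mass number: 233 = A + 0, so A = 233.
Conserve atomic number: 90 = Z − 1, so Z = 91.
Z = 91 is protactinium, so the species is Pa-233.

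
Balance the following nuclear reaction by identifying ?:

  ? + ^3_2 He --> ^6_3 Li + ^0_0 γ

Conserve mass number: A + 3 = 6 + 0, so A = 3.
Conserve atomic number: Z + 2 = 3 + 0, so Z = 1.
A = 3 and Z = 1 is ^3_1 H — a triton.

triton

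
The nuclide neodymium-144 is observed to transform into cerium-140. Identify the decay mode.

ΔA = 140 − 144 = -4; ΔZ = 58 − 60 = -2.
A drops by 4 and Z drops by 2 — the signature of alpha emission.

alpha decay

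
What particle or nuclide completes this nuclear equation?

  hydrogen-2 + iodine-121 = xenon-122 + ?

Conserve mass number: 2 + 121 = 122 + A, so A = 1.
Conserve atomic number: 1 + 53 = 54 + Z, so Z = 0.
A = 1 and Z = 0 is neutron — a neutron.

neutron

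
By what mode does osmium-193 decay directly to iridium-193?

beta-minus decay

ΔA = 193 − 193 = 0; ΔZ = 77 − 76 = +1.
A is unchanged and Z rises by 1 — a neutron has become a proton (β⁻ decay).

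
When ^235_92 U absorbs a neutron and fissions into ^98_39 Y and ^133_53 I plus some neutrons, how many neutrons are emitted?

5

Conserve mass number: 236 = 98 + 133 + k, so k = 236 − 231 = 5.
Check atomic number: 92 = 39 + 53 + 0 = 92. ✓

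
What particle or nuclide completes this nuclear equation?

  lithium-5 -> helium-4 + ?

Conserve mass number: 5 = 4 + A, so A = 1.
Conserve atomic number: 3 = 2 + Z, so Z = 1.
A = 1 and Z = 1 is hydrogen-1 — a proton.

proton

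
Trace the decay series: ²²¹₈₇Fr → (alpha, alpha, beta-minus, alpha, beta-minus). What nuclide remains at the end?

Start: (A, Z) = (221, 87).
After α: (217, 85).
After α: (213, 83).
After β⁻: (213, 84).
After α: (209, 82).
After β⁻: (209, 83).
Z = 83 is bismuth.

Bi-209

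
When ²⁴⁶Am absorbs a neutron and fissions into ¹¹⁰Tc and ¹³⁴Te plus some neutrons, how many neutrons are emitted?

3

Conserve mass number: 247 = 110 + 134 + k, so k = 247 − 244 = 3.
Check atomic number: 95 = 43 + 52 + 0 = 95. ✓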